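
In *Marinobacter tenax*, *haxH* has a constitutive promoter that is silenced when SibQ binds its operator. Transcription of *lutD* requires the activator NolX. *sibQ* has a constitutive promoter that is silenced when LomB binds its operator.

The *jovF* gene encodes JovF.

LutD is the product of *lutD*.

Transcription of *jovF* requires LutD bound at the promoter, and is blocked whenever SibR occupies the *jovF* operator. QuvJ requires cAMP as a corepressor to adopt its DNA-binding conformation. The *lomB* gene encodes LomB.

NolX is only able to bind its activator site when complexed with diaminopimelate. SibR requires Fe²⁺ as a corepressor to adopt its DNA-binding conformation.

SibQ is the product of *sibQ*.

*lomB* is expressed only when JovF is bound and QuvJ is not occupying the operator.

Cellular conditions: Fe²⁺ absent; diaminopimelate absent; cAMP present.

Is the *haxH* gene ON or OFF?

Diaminopimelate is absent, so NolX is inactive.
Required activator NolX is absent, so *lutD* is not transcribed.
So LutD is not produced.
Fe²⁺ is absent, so SibR is inactive.
Required activator LutD is absent, so *jovF* is not transcribed.
So JovF is not produced.
cAMP is present, so QuvJ is active.
With repressor QuvJ bound, *lomB* is not transcribed.
So LomB is not produced.
With no repressor bound, *sibQ* is transcribed.
So SibQ is produced and active.
With repressor SibQ bound, *haxH* is not transcribed.

OFF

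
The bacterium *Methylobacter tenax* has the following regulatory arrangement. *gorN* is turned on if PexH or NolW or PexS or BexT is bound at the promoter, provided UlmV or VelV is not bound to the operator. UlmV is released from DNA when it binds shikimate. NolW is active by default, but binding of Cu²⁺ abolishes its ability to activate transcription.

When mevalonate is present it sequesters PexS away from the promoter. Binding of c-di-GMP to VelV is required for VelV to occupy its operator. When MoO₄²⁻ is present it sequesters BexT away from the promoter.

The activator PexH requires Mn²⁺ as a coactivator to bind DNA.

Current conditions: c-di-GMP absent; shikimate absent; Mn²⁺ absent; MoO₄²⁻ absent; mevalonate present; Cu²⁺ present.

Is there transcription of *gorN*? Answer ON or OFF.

OFF

Mn²⁺ is absent, so PexH is inactive.
Cu²⁺ is present, so NolW is inactive.
Shikimate is absent, so UlmV is active.
Mevalonate is present, so PexS is inactive.
MoO₄²⁻ is absent, so BexT is active.
c-di-GMP is absent, so VelV is inactive.
With repressor UlmV bound, *gorN* is not transcribed.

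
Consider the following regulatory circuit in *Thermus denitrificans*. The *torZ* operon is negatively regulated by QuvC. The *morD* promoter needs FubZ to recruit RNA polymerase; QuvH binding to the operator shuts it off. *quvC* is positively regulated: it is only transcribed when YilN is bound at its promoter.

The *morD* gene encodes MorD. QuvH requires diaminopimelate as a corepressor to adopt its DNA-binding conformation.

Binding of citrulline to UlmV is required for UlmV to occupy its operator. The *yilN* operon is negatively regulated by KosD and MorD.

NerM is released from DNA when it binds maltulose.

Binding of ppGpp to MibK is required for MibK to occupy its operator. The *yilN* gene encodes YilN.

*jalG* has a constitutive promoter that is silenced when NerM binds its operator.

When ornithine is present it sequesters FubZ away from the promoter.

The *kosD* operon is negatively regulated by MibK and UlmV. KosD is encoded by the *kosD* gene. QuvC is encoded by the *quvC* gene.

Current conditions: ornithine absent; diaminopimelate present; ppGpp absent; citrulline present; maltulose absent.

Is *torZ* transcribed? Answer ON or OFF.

ppGpp is absent, so MibK is inactive.
Citrulline is present, so UlmV is active.
With repressor UlmV bound, *kosD* is not transcribed.
So KosD is not produced.
Diaminopimelate is present, so QuvH is active.
Ornithine is absent, so FubZ is active.
With repressor QuvH bound, *morD* is not transcribed.
So MorD is not produced.
With no repressor bound, *yilN* is transcribed.
So YilN is produced and active.
No repressor is bound and YilN is active, so *quvC* is transcribed.
So QuvC is produced and active.
With repressor QuvC bound, *torZ* is not transcribed.

OFF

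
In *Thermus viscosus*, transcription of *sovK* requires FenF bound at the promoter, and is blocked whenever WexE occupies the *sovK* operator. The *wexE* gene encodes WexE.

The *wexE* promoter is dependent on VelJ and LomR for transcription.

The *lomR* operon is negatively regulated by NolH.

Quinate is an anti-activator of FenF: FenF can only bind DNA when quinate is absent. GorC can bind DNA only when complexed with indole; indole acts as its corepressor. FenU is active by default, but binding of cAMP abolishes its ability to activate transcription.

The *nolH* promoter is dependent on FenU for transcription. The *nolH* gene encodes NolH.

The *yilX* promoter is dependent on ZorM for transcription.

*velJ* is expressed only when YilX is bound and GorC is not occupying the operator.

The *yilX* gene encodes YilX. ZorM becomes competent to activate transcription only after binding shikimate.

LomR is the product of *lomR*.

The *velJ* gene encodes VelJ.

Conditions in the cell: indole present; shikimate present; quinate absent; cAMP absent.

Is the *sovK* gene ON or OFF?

Shikimate is present, so ZorM is active.
No repressor is bound and ZorM is active, so *yilX* is transcribed.
So YilX is produced and active.
Indole is present, so GorC is active.
With repressor GorC bound, *velJ* is not transcribed.
So VelJ is not produced.
cAMP is absent, so FenU is active.
No repressor is bound and FenU is active, so *nolH* is transcribed.
So NolH is produced and active.
With repressor NolH bound, *lomR* is not transcribed.
So LomR is not produced.
Required activator VelJ is absent, so *wexE* is not transcribed.
So WexE is not produced.
Quinate is absent, so FenF is active.
No repressor is bound and FenF is active, so *sovK* is transcribed.

ON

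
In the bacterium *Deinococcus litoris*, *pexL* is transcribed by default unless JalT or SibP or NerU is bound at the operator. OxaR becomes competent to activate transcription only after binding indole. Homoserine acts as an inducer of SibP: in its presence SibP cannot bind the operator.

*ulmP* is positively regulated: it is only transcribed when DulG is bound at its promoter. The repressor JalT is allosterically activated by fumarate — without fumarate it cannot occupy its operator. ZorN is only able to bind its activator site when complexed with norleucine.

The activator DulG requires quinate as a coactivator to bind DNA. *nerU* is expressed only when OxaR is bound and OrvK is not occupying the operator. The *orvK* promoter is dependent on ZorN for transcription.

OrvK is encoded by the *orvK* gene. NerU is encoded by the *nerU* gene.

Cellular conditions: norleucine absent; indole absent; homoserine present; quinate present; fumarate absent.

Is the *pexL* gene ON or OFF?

Fumarate is absent, so JalT is inactive.
Homoserine is present, so SibP is inactive.
Norleucine is absent, so ZorN is inactive.
Required activator ZorN is absent, so *orvK* is not transcribed.
So OrvK is not produced.
Indole is absent, so OxaR is inactive.
Required activator OxaR is absent, so *nerU* is not transcribed.
So NerU is not produced.
With no repressor bound, *pexL* is transcribed.

ON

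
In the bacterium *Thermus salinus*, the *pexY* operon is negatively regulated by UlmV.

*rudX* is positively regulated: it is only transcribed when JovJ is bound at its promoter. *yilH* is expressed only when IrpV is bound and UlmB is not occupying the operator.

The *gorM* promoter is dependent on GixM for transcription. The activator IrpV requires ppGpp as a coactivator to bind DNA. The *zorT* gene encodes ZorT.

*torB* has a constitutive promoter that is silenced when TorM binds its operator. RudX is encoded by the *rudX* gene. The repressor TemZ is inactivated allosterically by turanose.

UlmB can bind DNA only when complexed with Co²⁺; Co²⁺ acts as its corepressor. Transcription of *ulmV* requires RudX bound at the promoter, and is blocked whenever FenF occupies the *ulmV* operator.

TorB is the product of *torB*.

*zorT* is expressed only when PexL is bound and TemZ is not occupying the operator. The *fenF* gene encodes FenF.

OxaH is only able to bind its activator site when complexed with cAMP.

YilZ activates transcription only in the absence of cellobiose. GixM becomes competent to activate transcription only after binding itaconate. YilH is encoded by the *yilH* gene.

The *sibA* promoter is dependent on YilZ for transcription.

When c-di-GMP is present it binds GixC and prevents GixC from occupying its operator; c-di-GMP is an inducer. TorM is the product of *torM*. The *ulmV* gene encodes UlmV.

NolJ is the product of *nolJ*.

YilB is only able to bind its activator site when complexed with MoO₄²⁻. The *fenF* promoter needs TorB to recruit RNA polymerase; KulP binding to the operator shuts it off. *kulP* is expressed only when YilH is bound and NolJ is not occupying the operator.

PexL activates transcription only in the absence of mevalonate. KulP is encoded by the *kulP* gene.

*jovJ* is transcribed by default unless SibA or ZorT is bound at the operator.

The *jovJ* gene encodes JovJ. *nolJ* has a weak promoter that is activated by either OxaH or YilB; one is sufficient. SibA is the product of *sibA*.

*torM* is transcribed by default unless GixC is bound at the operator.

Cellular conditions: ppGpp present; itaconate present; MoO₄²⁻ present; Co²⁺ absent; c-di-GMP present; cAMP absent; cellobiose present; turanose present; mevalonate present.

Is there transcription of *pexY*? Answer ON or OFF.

OFF

Cellobiose is present, so YilZ is inactive.
Required activator YilZ is absent, so *sibA* is not transcribed.
So SibA is not produced.
Turanose is present, so TemZ is inactive.
Mevalonate is present, so PexL is inactive.
Required activator PexL is absent, so *zorT* is not transcribed.
So ZorT is not produced.
With no repressor bound, *jovJ* is transcribed.
So JovJ is produced and active.
No repressor is bound and JovJ is active, so *rudX* is transcribed.
So RudX is produced and active.
cAMP is absent, so OxaH is inactive.
MoO₄²⁻ is present, so YilB is active.
Activator YilB is present, so *nolJ* is transcribed.
So NolJ is produced and active.
ppGpp is present, so IrpV is active.
Co²⁺ is absent, so UlmB is inactive.
No repressor is bound and IrpV is active, so *yilH* is transcribed.
So YilH is produced and active.
With repressor NolJ bound, *kulP* is not transcribed.
So KulP is not produced.
c-di-GMP is present, so GixC is inactive.
With no repressor bound, *torM* is transcribed.
So TorM is produced and active.
With repressor TorM bound, *torB* is not transcribed.
So TorB is not produced.
Required activator TorB is absent, so *fenF* is not transcribed.
So FenF is not produced.
No repressor is bound and RudX is active, so *ulmV* is transcribed.
So UlmV is produced and active.
With repressor UlmV bound, *pexY* is not transcribed.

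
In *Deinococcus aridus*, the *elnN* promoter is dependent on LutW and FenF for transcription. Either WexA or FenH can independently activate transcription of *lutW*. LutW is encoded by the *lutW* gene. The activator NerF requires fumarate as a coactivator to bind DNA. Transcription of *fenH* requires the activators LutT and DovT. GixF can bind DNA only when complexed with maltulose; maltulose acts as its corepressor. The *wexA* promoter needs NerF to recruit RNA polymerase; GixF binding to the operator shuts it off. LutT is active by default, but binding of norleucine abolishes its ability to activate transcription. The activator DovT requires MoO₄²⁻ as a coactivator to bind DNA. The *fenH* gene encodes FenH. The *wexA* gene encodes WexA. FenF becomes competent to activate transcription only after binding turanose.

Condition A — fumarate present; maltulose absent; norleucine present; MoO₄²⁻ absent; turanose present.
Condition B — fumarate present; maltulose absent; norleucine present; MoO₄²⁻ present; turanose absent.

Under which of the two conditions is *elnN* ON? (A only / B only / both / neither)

Condition A:
Fumarate is present, so NerF is active.
Maltulose is absent, so GixF is inactive.
No repressor is bound and NerF is active, so *wexA* is transcribed.
So WexA is produced and active.
Norleucine is present, so LutT is inactive.
MoO₄²⁻ is absent, so DovT is inactive.
Required activator LutT is absent, so *fenH* is not transcribed.
So FenH is not produced.
Activator WexA is present, so *lutW* is transcribed.
So LutW is produced and active.
Turanose is present, so FenF is active.
No repressor is bound and LutW and FenF are active, so *elnN* is transcribed.
→ *elnN* is ON in A.
Condition B:
Fumarate is present, so NerF is active.
Maltulose is absent, so GixF is inactive.
No repressor is bound and NerF is active, so *wexA* is transcribed.
So WexA is produced and active.
Norleucine is present, so LutT is inactive.
MoO₄²⁻ is present, so DovT is active.
Required activator LutT is absent, so *fenH* is not transcribed.
So FenH is not produced.
Activator WexA is present, so *lutW* is transcribed.
So LutW is produced and active.
Turanose is absent, so FenF is inactive.
Required activator FenF is absent, so *elnN* is not transcribed.
→ *elnN* is OFF in B.

A only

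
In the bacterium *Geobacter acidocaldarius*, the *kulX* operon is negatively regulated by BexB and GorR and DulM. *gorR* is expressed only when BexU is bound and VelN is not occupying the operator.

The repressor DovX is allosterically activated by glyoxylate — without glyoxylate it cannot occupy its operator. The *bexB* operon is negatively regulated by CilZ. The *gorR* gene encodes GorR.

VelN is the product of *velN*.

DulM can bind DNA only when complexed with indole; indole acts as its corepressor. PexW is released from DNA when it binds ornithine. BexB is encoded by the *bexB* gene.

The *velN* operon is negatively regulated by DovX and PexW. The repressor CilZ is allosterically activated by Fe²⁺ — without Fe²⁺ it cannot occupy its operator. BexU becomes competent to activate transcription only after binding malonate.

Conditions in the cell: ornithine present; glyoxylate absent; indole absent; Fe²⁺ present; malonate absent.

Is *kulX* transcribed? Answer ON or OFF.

ON

Fe²⁺ is present, so CilZ is active.
With repressor CilZ bound, *bexB* is not transcribed.
So BexB is not produced.
Malonate is absent, so BexU is inactive.
Glyoxylate is absent, so DovX is inactive.
Ornithine is present, so PexW is inactive.
With no repressor bound, *velN* is transcribed.
So VelN is produced and active.
With repressor VelN bound, *gorR* is not transcribed.
So GorR is not produced.
Indole is absent, so DulM is inactive.
With no repressor bound, *kulX* is transcribed.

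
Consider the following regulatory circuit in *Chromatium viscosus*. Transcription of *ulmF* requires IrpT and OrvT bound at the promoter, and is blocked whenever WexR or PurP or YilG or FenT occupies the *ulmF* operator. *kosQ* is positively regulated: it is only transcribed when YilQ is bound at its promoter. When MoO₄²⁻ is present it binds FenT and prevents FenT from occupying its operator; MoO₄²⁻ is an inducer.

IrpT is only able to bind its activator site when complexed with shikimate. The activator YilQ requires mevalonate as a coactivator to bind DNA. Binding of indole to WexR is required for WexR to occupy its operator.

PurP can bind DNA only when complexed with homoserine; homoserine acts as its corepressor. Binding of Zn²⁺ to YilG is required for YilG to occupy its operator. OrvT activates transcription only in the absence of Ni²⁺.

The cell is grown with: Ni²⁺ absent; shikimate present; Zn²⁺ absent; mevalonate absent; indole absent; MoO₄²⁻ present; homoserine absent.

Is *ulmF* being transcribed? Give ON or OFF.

ON

Indole is absent, so WexR is inactive.
Shikimate is present, so IrpT is active.
Homoserine is absent, so PurP is inactive.
Zn²⁺ is absent, so YilG is inactive.
MoO₄²⁻ is present, so FenT is inactive.
Ni²⁺ is absent, so OrvT is active.
No repressor is bound and IrpT and OrvT are active, so *ulmF* is transcribed.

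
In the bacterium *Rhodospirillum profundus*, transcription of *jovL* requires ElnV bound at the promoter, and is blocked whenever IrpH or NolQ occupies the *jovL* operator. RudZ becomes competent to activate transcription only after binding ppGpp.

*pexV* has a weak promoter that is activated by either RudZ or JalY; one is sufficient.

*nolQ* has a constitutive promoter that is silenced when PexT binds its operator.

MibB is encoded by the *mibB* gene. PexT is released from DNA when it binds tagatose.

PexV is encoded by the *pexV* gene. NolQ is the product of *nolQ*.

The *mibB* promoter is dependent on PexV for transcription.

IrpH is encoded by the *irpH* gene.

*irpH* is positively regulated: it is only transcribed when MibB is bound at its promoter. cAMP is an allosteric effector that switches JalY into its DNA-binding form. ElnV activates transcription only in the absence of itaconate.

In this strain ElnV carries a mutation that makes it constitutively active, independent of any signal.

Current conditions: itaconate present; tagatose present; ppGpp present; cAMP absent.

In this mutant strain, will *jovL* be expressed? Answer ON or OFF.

ppGpp is present, so RudZ is active.
cAMP is absent, so JalY is inactive.
Activator RudZ is present, so *pexV* is transcribed.
So PexV is produced and active.
No repressor is bound and PexV is active, so *mibB* is transcribed.
So MibB is produced and active.
No repressor is bound and MibB is active, so *irpH* is transcribed.
So IrpH is produced and active.
Tagatose is present, so PexT is inactive.
With no repressor bound, *nolQ* is transcribed.
So NolQ is produced and active.
ElnV is constitutively active in this strain.
With repressor IrpH bound, *jovL* is not transcribed.

OFF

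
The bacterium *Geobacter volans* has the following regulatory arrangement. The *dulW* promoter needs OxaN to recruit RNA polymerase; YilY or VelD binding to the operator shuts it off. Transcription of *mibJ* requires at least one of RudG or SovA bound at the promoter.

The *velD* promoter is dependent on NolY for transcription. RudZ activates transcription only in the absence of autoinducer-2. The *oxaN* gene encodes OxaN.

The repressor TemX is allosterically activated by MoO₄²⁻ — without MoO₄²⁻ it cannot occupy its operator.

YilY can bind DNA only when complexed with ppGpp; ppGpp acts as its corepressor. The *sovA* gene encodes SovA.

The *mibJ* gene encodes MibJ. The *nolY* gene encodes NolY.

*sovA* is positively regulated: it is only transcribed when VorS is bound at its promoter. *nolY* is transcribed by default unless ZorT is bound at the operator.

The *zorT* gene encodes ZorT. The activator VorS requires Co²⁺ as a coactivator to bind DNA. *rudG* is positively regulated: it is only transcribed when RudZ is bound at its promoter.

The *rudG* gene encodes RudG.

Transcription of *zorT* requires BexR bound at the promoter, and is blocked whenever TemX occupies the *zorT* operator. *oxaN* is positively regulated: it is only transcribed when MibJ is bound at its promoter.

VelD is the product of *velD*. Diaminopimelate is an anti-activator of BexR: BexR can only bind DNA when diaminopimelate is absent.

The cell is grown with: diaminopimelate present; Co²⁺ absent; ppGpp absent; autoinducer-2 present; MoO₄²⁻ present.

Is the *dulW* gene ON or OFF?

OFF

ppGpp is absent, so YilY is inactive.
Autoinducer-2 is present, so RudZ is inactive.
Required activator RudZ is absent, so *rudG* is not transcribed.
So RudG is not produced.
Co²⁺ is absent, so VorS is inactive.
Required activator VorS is absent, so *sovA* is not transcribed.
So SovA is not produced.
No activator is available at the *mibJ* promoter, so *mibJ* is not transcribed.
So MibJ is not produced.
Required activator MibJ is absent, so *oxaN* is not transcribed.
So OxaN is not produced.
Diaminopimelate is present, so BexR is inactive.
MoO₄²⁻ is present, so TemX is active.
With repressor TemX bound, *zorT* is not transcribed.
So ZorT is not produced.
With no repressor bound, *nolY* is transcribed.
So NolY is produced and active.
No repressor is bound and NolY is active, so *velD* is transcribed.
So VelD is produced and active.
With repressor VelD bound, *dulW* is not transcribed.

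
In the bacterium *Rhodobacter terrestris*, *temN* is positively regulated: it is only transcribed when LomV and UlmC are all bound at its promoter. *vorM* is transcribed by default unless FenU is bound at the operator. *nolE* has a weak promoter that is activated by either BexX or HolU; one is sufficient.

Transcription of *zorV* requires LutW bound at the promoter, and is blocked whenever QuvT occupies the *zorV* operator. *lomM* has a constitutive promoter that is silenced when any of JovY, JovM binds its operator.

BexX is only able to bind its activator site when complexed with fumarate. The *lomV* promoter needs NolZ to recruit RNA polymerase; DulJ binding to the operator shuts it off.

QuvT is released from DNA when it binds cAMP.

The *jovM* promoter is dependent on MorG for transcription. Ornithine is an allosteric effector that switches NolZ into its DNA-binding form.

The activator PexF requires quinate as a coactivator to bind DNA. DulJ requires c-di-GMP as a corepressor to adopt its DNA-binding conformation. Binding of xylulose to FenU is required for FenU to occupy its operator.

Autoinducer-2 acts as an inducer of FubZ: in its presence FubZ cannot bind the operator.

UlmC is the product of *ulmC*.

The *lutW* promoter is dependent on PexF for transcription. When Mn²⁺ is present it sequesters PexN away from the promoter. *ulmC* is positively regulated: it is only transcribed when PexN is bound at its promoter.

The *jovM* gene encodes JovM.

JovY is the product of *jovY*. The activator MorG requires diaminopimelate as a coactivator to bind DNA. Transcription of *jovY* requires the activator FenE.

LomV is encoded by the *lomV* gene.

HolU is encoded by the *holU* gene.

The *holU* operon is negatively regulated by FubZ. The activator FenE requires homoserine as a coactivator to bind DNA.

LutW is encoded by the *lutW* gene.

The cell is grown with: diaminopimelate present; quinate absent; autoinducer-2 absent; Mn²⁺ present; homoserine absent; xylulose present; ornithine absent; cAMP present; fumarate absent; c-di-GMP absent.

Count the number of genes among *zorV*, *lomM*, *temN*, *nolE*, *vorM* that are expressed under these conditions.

cAMP is present, so QuvT is inactive.
Quinate is absent, so PexF is inactive.
Required activator PexF is absent, so *lutW* is not transcribed.
So LutW is not produced.
Required activator LutW is absent, so *zorV* is not transcribed.
→ *zorV* is OFF.
Homoserine is absent, so FenE is inactive.
Required activator FenE is absent, so *jovY* is not transcribed.
So JovY is not produced.
Diaminopimelate is present, so MorG is active.
No repressor is bound and MorG is active, so *jovM* is transcribed.
So JovM is produced and active.
With repressor JovM bound, *lomM* is not transcribed.
→ *lomM* is OFF.
c-di-GMP is absent, so DulJ is inactive.
Ornithine is absent, so NolZ is inactive.
Required activator NolZ is absent, so *lomV* is not transcribed.
So LomV is not produced.
Mn²⁺ is present, so PexN is inactive.
Required activator PexN is absent, so *ulmC* is not transcribed.
So UlmC is not produced.
Required activator LomV is absent, so *temN* is not transcribed.
→ *temN* is OFF.
Fumarate is absent, so BexX is inactive.
Autoinducer-2 is absent, so FubZ is active.
With repressor FubZ bound, *holU* is not transcribed.
So HolU is not produced.
No activator is available at the *nolE* promoter, so *nolE* is not transcribed.
→ *nolE* is OFF.
Xylulose is present, so FenU is active.
With repressor FenU bound, *vorM* is not transcribed.
→ *vorM* is OFF.
0 of the 5 genes are transcribed.

0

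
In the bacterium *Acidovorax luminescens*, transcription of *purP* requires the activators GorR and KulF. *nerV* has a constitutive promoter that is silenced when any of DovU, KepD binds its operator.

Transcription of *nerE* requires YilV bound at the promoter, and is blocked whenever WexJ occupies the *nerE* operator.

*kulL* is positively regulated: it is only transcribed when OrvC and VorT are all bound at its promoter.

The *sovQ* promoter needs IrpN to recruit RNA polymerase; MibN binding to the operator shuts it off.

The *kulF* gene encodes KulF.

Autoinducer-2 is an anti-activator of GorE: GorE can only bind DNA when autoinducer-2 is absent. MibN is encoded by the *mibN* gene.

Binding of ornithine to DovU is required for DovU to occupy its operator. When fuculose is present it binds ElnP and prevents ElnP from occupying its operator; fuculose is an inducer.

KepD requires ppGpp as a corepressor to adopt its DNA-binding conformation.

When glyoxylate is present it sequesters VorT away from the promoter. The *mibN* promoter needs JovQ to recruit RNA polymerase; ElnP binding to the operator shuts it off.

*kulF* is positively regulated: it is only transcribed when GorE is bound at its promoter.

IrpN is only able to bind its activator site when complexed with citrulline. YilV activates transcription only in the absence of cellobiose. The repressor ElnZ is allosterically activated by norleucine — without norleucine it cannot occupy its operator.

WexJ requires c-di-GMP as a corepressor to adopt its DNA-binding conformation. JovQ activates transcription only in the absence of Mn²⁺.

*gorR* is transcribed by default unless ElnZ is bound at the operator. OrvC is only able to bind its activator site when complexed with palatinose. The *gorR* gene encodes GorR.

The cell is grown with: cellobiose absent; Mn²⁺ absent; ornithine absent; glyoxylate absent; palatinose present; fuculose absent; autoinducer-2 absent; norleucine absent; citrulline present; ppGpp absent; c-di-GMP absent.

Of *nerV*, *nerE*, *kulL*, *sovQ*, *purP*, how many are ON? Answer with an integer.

5

Ornithine is absent, so DovU is inactive.
ppGpp is absent, so KepD is inactive.
With no repressor bound, *nerV* is transcribed.
→ *nerV* is ON.
Cellobiose is absent, so YilV is active.
c-di-GMP is absent, so WexJ is inactive.
No repressor is bound and YilV is active, so *nerE* is transcribed.
→ *nerE* is ON.
Palatinose is present, so OrvC is active.
Glyoxylate is absent, so VorT is active.
No repressor is bound and OrvC and VorT are active, so *kulL* is transcribed.
→ *kulL* is ON.
Citrulline is present, so IrpN is active.
Mn²⁺ is absent, so JovQ is active.
Fuculose is absent, so ElnP is active.
With repressor ElnP bound, *mibN* is not transcribed.
So MibN is not produced.
No repressor is bound and IrpN is active, so *sovQ* is transcribed.
→ *sovQ* is ON.
Norleucine is absent, so ElnZ is inactive.
With no repressor bound, *gorR* is transcribed.
So GorR is produced and active.
Autoinducer-2 is absent, so GorE is active.
No repressor is bound and GorE is active, so *kulF* is transcribed.
So KulF is produced and active.
No repressor is bound and GorR and KulF are active, so *purP* is transcribed.
→ *purP* is ON.
5 of the 5 genes are transcribed.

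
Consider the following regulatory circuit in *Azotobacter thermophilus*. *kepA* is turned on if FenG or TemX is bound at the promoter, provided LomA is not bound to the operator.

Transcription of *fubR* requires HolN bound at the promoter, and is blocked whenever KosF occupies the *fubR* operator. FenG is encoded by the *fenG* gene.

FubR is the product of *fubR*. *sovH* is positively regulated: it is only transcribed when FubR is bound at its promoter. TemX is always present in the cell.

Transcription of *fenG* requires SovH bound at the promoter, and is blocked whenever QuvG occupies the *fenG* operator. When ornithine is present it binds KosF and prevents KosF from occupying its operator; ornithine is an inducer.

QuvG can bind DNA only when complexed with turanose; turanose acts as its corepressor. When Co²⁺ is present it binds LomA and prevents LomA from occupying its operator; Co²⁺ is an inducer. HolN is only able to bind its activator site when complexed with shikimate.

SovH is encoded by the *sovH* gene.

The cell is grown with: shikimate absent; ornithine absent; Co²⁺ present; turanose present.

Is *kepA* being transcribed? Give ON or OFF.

ON

Co²⁺ is present, so LomA is inactive.
Turanose is present, so QuvG is active.
Ornithine is absent, so KosF is active.
Shikimate is absent, so HolN is inactive.
With repressor KosF bound, *fubR* is not transcribed.
So FubR is not produced.
Required activator FubR is absent, so *sovH* is not transcribed.
So SovH is not produced.
With repressor QuvG bound, *fenG* is not transcribed.
So FenG is not produced.
TemX is produced constitutively and is active.
Activator TemX is present, so *kepA* is transcribed.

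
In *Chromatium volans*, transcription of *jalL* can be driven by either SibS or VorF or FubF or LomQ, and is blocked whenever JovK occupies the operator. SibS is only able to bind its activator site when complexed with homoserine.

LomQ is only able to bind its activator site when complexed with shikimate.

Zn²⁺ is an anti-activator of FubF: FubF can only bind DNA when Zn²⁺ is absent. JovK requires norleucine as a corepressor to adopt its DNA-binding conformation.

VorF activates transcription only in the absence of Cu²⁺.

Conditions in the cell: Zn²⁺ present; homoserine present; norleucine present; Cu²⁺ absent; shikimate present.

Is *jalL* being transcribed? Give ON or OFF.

OFF

Homoserine is present, so SibS is active.
Cu²⁺ is absent, so VorF is active.
Zn²⁺ is present, so FubF is inactive.
Norleucine is present, so JovK is active.
Shikimate is present, so LomQ is active.
With repressor JovK bound, *jalL* is not transcribed.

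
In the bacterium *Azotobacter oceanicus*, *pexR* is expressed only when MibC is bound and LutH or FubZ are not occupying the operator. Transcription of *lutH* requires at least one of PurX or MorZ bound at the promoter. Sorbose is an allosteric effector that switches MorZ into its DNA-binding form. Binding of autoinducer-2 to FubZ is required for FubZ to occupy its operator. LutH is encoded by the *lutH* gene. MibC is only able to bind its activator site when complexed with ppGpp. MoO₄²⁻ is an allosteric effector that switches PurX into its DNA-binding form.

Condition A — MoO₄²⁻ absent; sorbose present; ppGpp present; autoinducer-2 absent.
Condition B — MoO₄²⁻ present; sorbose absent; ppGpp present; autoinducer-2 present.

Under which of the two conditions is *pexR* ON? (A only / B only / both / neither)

Condition A:
MoO₄²⁻ is absent, so PurX is inactive.
Sorbose is present, so MorZ is active.
Activator MorZ is present, so *lutH* is transcribed.
So LutH is produced and active.
ppGpp is present, so MibC is active.
Autoinducer-2 is absent, so FubZ is inactive.
With repressor LutH bound, *pexR* is not transcribed.
→ *pexR* is OFF in A.
Condition B:
MoO₄²⁻ is present, so PurX is active.
Sorbose is absent, so MorZ is inactive.
Activator PurX is present, so *lutH* is transcribed.
So LutH is produced and active.
ppGpp is present, so MibC is active.
Autoinducer-2 is present, so FubZ is active.
With repressor LutH bound, *pexR* is not transcribed.
→ *pexR* is OFF in B.

neither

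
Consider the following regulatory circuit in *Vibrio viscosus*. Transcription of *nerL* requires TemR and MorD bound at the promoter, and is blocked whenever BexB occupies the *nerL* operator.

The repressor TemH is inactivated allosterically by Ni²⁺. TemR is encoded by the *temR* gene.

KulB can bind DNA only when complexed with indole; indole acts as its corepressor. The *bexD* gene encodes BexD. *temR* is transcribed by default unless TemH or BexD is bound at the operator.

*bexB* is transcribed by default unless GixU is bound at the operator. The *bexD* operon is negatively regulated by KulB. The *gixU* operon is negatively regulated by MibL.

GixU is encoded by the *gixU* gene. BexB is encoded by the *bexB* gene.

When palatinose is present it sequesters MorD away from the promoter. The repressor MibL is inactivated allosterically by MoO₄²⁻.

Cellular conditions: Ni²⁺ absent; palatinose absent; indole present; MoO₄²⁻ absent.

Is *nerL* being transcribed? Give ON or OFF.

OFF

Ni²⁺ is absent, so TemH is active.
Indole is present, so KulB is active.
With repressor KulB bound, *bexD* is not transcribed.
So BexD is not produced.
With repressor TemH bound, *temR* is not transcribed.
So TemR is not produced.
Palatinose is absent, so MorD is active.
MoO₄²⁻ is absent, so MibL is active.
With repressor MibL bound, *gixU* is not transcribed.
So GixU is not produced.
With no repressor bound, *bexB* is transcribed.
So BexB is produced and active.
With repressor BexB bound, *nerL* is not transcribed.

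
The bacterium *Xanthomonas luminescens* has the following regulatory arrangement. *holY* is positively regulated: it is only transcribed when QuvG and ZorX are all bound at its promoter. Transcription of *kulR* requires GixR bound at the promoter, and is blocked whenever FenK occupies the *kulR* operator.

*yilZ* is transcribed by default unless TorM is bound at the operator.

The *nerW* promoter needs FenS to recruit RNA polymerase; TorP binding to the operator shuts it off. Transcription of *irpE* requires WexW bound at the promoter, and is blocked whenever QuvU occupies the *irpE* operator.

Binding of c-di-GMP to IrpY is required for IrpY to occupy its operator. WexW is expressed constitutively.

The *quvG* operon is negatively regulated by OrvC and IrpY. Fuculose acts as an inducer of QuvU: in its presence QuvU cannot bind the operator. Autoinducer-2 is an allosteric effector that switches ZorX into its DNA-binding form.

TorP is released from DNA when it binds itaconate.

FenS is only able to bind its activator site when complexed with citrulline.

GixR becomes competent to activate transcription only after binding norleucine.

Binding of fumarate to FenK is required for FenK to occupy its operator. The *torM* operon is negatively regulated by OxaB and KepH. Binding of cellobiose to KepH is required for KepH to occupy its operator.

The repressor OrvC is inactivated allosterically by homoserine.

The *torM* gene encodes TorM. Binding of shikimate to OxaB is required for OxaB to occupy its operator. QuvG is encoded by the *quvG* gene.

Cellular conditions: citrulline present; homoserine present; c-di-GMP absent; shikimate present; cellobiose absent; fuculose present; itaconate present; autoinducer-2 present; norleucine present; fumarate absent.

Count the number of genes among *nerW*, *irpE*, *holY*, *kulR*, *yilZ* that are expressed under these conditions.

Itaconate is present, so TorP is inactive.
Citrulline is present, so FenS is active.
No repressor is bound and FenS is active, so *nerW* is transcribed.
→ *nerW* is ON.
Fuculose is present, so QuvU is inactive.
WexW is produced constitutively and is active.
No repressor is bound and WexW is active, so *irpE* is transcribed.
→ *irpE* is ON.
Homoserine is present, so OrvC is inactive.
c-di-GMP is absent, so IrpY is inactive.
With no repressor bound, *quvG* is transcribed.
So QuvG is produced and active.
Autoinducer-2 is present, so ZorX is active.
No repressor is bound and QuvG and ZorX are active, so *holY* is transcribed.
→ *holY* is ON.
Norleucine is present, so GixR is active.
Fumarate is absent, so FenK is inactive.
No repressor is bound and GixR is active, so *kulR* is transcribed.
→ *kulR* is ON.
Shikimate is present, so OxaB is active.
Cellobiose is absent, so KepH is inactive.
With repressor OxaB bound, *torM* is not transcribed.
So TorM is not produced.
With no repressor bound, *yilZ* is transcribed.
→ *yilZ* is ON.
5 of the 5 genes are transcribed.

5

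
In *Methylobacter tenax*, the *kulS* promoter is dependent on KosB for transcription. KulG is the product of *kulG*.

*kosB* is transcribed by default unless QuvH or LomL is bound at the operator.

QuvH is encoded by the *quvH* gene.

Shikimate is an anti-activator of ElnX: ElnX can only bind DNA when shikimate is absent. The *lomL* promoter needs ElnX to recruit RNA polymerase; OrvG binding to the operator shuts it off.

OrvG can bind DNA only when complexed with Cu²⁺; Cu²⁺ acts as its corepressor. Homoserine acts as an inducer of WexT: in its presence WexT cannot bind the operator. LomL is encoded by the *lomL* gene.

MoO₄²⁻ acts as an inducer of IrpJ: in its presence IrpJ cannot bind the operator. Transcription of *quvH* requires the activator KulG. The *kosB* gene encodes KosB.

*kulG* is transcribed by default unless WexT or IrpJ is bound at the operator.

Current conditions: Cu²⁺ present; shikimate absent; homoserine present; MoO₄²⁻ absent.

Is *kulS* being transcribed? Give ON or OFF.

Homoserine is present, so WexT is inactive.
MoO₄²⁻ is absent, so IrpJ is active.
With repressor IrpJ bound, *kulG* is not transcribed.
So KulG is not produced.
Required activator KulG is absent, so *quvH* is not transcribed.
So QuvH is not produced.
Cu²⁺ is present, so OrvG is active.
Shikimate is absent, so ElnX is active.
With repressor OrvG bound, *lomL* is not transcribed.
So LomL is not produced.
With no repressor bound, *kosB* is transcribed.
So KosB is produced and active.
No repressor is bound and KosB is active, so *kulS* is transcribed.

ON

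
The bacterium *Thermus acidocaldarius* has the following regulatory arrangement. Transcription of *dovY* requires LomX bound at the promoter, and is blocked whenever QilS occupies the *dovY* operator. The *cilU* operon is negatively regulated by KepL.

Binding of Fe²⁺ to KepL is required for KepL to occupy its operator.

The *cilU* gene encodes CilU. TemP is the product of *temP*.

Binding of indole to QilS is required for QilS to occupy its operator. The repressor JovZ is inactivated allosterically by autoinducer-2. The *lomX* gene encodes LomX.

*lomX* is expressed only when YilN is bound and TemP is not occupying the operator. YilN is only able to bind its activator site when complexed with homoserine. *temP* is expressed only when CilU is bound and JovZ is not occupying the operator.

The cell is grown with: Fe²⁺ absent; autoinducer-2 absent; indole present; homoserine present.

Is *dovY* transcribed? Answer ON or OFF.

OFF

Autoinducer-2 is absent, so JovZ is active.
Fe²⁺ is absent, so KepL is inactive.
With no repressor bound, *cilU* is transcribed.
So CilU is produced and active.
With repressor JovZ bound, *temP* is not transcribed.
So TemP is not produced.
Homoserine is present, so YilN is active.
No repressor is bound and YilN is active, so *lomX* is transcribed.
So LomX is produced and active.
Indole is present, so QilS is active.
With repressor QilS bound, *dovY* is not transcribed.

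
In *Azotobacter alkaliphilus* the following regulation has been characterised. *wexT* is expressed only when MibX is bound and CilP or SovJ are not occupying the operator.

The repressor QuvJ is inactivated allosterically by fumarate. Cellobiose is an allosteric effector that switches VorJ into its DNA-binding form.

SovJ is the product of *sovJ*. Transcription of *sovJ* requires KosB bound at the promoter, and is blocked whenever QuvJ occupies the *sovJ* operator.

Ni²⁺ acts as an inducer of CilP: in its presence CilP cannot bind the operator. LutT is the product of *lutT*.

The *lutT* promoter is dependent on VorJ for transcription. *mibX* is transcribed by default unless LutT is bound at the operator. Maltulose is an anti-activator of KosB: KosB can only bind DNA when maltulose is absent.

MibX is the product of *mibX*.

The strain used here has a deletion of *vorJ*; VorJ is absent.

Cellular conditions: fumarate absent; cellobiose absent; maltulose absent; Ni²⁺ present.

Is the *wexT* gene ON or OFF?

ON

Ni²⁺ is present, so CilP is inactive.
Fumarate is absent, so QuvJ is active.
Maltulose is absent, so KosB is active.
With repressor QuvJ bound, *sovJ* is not transcribed.
So SovJ is not produced.
VorJ is non-functional in this strain, so it has no effect.
Required activator VorJ is absent, so *lutT* is not transcribed.
So LutT is not produced.
With no repressor bound, *mibX* is transcribed.
So MibX is produced and active.
No repressor is bound and MibX is active, so *wexT* is transcribed.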